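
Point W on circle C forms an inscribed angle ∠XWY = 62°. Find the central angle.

Central angle = 2 × 62° = 124° (inscribed angle theorem).

124°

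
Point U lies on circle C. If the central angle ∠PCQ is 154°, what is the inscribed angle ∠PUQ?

Inscribed angle = 154° / 2 = 77° (inscribed angle theorem).

77°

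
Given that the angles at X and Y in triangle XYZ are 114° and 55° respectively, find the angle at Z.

The interior angles sum to 180°: angle Z = 180 - 114 - 55 = 11°.
The triangle is obtuse (angles 114°, 55°, 11°).

11 degrees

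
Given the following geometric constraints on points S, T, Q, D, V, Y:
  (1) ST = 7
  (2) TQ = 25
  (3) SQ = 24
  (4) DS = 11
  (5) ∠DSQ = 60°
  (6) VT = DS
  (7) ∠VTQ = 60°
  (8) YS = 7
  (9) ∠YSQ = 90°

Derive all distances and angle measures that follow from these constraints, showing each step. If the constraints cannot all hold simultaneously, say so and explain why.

The constraints are consistent.

From the given relations:
  VT = DS = 11

Step 1: From QS = 24, SD = 11, and ∠QSD = 60°, by the law of cosines:
  QD² = QS² + SD² - 2·QS·SD·cos(60°) = 576 + 121 - 264 = 433
  QD ≈ 20.81

Step 2: From QT = 25, TV = 11, and ∠QTV = 60°, by the law of cosines:
  QV² = QT² + TV² - 2·QT·TV·cos(60°) = 625 + 121 - 275 = 471
  QV ≈ 21.7

Step 3: From QS = 24, SY = 7, and ∠QSY = 90°, by the law of cosines:
  QY² = QS² + SY² - 2·QS·SY·cos(90°) = 576 + 49 - 0 = 625
  QY = 25

Step 4: From SQ = 24, ST = 7, QT = 25, by the inverse law of cosines:
  cos(∠QST) = (SQ² + ST² - QT²) / (2·SQ·ST)
  ∠QST = 90°

Step 5: From TQ = 25, TS = 7, QS = 24, by the inverse law of cosines:
  cos(∠QTS) = (TQ² + TS² - QS²) / (2·TQ·TS)
  ∠QTS = 73.74°

Step 6: From QS = 24, QT = 25, ST = 7, by the inverse law of cosines:
  cos(∠SQT) = (QS² + QT² - ST²) / (2·QS·QT)
  ∠SQT = 16.26°

Step 7: From QD = 20.81, QS = 24, DS = 11, by the inverse law of cosines:
  cos(∠DQS) = (QD² + QS² - DS²) / (2·QD·QS)
  ∠DQS = 27.25°

Step 8: From QS = 24, QY = 25, SY = 7, by the inverse law of cosines:
  cos(∠SQY) = (QS² + QY² - SY²) / (2·QS·QY)
  ∠SQY = 16.26°

Step 9: From QT = 25, QV = 21.7, TV = 11, by the inverse law of cosines:
  cos(∠TQV) = (QT² + QV² - TV²) / (2·QT·QV)
  ∠TQV = 26.04°

Step 10: From DQ = 20.81, DS = 11, QS = 24, by the inverse law of cosines:
  cos(∠QDS) = (DQ² + DS² - QS²) / (2·DQ·DS)
  ∠QDS = 92.75°

Step 11: From VQ = 21.7, VT = 11, QT = 25, by the inverse law of cosines:
  cos(∠QVT) = (VQ² + VT² - QT²) / (2·VQ·VT)
  ∠QVT = 93.96°

Step 12: From YQ = 25, YS = 7, QS = 24, by the inverse law of cosines:
  cos(∠QYS) = (YQ² + YS² - QS²) / (2·YQ·YS)
  ∠QYS = 73.74°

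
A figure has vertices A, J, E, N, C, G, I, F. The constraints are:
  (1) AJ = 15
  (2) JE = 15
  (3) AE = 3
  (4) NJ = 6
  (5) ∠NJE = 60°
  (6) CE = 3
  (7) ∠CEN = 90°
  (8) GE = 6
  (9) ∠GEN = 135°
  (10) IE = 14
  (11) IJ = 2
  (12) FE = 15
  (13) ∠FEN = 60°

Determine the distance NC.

Step 1: By the law of cosines on triangle EJN: EN² = 15² + 6² − 2·15·6·cos(60°) = 171, so EN = 3·√19.
Step 2: By the law of cosines on triangle NEC: NC² = (3·√19)² + 3² − 2·3·√19·3·cos(90°) = 180, so NC = 6·√5.

Therefore, the length of NC = 6·√5.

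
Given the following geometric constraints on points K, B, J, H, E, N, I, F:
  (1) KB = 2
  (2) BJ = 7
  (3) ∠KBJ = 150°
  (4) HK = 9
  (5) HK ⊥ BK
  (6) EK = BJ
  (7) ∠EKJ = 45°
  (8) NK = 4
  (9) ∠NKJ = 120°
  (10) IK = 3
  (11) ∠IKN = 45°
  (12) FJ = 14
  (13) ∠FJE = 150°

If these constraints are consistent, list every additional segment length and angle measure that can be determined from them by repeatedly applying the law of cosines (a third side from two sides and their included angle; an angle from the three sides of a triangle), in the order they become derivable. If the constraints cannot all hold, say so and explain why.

The constraints are consistent. Derivable facts, in order:
After 1 step:
- BH = √85
- KJ ≈ 8.79
- NI ≈ 2.83
After 2 steps:
- JE ≈ 6.26
- JN ≈ 11.33
- ∠BHK = 12.53°
- ∠BJK = 6.53°
- ∠BKJ = 23.47°
- ∠HBK = 77.47°
- ∠INK = 48.47°
- ∠KIN = 86.53°
After 3 steps:
- EF ≈ 19.68
- ∠EJK = 52.2°
- ∠JEK = 82.8°
- ∠JNK = 42.2°
- ∠KJN = 17.8°
After 4 steps:
- ∠EFJ = 9.16°
- ∠FEJ = 20.84°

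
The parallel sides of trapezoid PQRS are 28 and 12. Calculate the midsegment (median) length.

midsegment = (28 + 12) / 2 = 40 / 2 = 20

20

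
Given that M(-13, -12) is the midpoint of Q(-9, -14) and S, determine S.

Using the midpoint formula: M = ((x1 + x2)/2, (y1 + y2)/2)
We know M = (-13, -12) and Q = (-9, -14)
For x: -13 = (-9 + x2)/2, so x2 = 2*-13 - -9 = -17
For y: -12 = (-14 + y2)/2, so y2 = 2*-12 - -14 = -10
S = (-17, -10)

(-17, -10)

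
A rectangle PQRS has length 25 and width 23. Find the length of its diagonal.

d = sqrt(25^2 + 23^2) = sqrt(1154)

sqrt(1154)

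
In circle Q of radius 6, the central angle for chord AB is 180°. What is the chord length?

Chord = 2(6) sin(90°) = 12

12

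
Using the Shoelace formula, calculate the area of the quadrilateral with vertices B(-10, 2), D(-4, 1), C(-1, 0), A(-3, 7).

The Shoelace formula works by pairing each vertex with the next (cycling back to the first).
For each pair, compute x_i*y_(i+1) - x_(i+1)*y_i:
  (-10*1 - -4*2) = -2
  (-4*0 - -1*1) = 1
  (-1*7 - -3*0) = -7
  (-3*2 - -10*7) = 64
Taking half the absolute value of the total: Area = (1/2)(56) = 28.

28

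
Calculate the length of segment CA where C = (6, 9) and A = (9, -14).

d = sqrt((9 - 6)^2 + (-14 - 9)^2)
d = sqrt(3^2 + -23^2)
d = sqrt(9 + 529)
d = sqrt(538)

sqrt(538)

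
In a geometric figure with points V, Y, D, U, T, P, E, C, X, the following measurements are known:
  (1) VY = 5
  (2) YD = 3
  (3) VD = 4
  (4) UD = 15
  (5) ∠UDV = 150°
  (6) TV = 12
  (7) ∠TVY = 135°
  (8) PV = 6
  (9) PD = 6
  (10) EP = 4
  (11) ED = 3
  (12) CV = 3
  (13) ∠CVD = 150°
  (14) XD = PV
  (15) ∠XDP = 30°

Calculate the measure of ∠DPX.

From the given relations: XD = PV = 6.
Step 1: By the law of cosines on triangle PDX: PX² = 6² + 6² − 2·6·6·cos(30°) = 9.65, so PX ≈ 3.11.
Step 2: By the inverse law of cosines on triangle DPX: cos(∠DPX) = (6² + 3.11² − 6²) / (2·6·3.11) = 9.65/37.27 = 0.2588, so ∠DPX = 75°.

Therefore, the measure of angle ∠DPX = 75°.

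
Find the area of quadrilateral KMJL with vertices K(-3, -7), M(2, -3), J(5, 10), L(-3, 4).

Shoelace: sum of cross terms = 141, Area = (1/2)|141| = 141/2

141/2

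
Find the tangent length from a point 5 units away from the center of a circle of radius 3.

tangent = √(d² - r²) = √(5² - 3²) = √(25 - 9) = √16 = 4

4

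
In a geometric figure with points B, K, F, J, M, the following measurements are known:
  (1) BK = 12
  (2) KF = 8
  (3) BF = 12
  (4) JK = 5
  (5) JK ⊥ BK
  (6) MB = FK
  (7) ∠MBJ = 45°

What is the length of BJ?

Step 1: By the law of cosines on triangle BKJ: BJ² = 12² + 5² − 2·12·5·cos(90°) = 169, so BJ = 13.

Therefore, the length of BJ = 13.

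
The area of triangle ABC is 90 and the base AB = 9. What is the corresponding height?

Area = (1/2) * base * height
height = 2 * Area / base
height = 2 * 90 / 9
height = 180 / 9
height = 20

20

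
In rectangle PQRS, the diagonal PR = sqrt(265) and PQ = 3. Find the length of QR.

Using the Pythagorean theorem: d^2 = a^2 + b^2
b^2 = d^2 - a^2
b^2 = 265 - 9
b^2 = 256
b = sqrt(256) = 16

16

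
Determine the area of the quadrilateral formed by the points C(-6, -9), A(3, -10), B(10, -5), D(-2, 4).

Shoelace: sum of cross terms = 244, Area = (1/2)|244| = 122

122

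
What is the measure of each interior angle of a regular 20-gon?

Each interior angle of a regular n-gon is (n - 2) * 180 / n.
For n = 20: (20 - 2) * 180 / 20 = 3240/20 = 162 degrees.

162 degrees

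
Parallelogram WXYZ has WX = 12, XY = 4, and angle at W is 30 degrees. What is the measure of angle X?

Consecutive angles are supplementary: angle X = 180 - 30 = 150 degrees.

150 degrees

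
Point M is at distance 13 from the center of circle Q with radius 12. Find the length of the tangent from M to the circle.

Let T be the point of tangency. Then QT ⊥ MT (radius ⊥ tangent).
In right triangle QTM: QM² = QT² + MT²
13² = 12² + MT²
MT² = 25, MT = 5

5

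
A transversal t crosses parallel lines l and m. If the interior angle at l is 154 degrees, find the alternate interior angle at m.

Alternate interior angles formed by parallel lines and a transversal are equal.
The given angle is 154 degrees.
The alternate interior angle = 154 degrees.

154 degrees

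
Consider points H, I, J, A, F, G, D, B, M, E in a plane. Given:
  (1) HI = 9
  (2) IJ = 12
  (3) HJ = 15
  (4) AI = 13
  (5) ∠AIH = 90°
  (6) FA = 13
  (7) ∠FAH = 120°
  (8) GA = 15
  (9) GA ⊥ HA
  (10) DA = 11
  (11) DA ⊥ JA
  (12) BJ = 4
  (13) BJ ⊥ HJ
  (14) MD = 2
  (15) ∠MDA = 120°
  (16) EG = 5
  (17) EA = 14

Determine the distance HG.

Step 1: By the law of cosines on triangle HIA: HA² = 9² + 13² − 2·9·13·cos(90°) = 250, so HA = 5·√10.
Step 2: By the law of cosines on triangle HAG: HG² = (5·√10)² + 15² − 2·5·√10·15·cos(90°) = 475, so HG = 5·√19.

Therefore, the length of HG = 5·√19.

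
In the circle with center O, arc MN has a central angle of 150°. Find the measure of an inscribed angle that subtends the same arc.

Inscribed angle = 150° / 2 = 75° (inscribed angle theorem).

75°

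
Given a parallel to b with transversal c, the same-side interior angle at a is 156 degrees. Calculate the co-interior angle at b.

Co-interior angles (same-side interior) formed by parallel lines and a transversal are supplementary (sum to 180 degrees).
The given angle is 156 degrees.
The co-interior angle = 180 - 156 = 24 degrees.

24 degrees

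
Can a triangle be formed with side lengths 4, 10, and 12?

Sort the sides: 4, 10, 12.
It suffices to check that the sum of the two smallest exceeds the largest:
4 + 10 = 14 > 12. ✓
Yes, a valid triangle can be formed.

Yes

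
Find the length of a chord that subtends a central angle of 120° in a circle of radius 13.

Drop a perpendicular from the center to the chord, bisecting both the chord and the central angle.
Each half-chord = r sin(θ/2) = 13 sin(60°).
The full chord = 2 × 13 × sin(60°) = 13*sqrt(3).

13*sqrt(3)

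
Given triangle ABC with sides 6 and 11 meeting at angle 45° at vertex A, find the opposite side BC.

By the law of cosines: BC^2 = AB^2 + AC^2 - 2*AB*AC*cos(A)
BC^2 = 6^2 + 11^2 - 2*6*11*cos(45°)
BC^2 = 36 + 121 - 132*(sqrt(2)/2)
BC^2 = 157 - 66*sqrt(2)
BC = sqrt(157 - 66*sqrt(2))

sqrt(157 - 66*sqrt(2))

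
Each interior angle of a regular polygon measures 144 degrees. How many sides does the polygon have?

Each interior angle of a regular n-gon is (n - 2) * 180 / n.
Setting this equal to 144:
(n - 2) * 180 / n = 144
Each exterior angle = 180 - 144 = 36 degrees.
Since exterior angles sum to 360: n = 360 / 36 = 10.

10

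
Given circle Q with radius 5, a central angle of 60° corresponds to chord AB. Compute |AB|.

Drop a perpendicular from the center to the chord, bisecting both the chord and the central angle.
Each half-chord = r sin(θ/2) = 5 sin(30°).
The full chord = 2 × 5 × sin(30°) = 5.

5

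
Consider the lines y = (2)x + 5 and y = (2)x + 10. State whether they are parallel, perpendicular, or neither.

Slope of line 1: m1 = 2
Slope of line 2: m2 = 2
Since m1 = m2 = 2, the lines are parallel.

Parallel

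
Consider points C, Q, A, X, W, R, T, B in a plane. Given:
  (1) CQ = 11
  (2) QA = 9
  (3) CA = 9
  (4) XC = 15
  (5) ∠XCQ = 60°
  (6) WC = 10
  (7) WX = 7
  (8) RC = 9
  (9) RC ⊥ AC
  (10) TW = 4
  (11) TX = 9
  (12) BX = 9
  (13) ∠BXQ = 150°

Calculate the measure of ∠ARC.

Step 1: By the law of cosines on triangle RCA: RA² = 9² + 9² − 2·9·9·cos(90°) = 162, so RA = 9·√2.
Step 2: By the inverse law of cosines on triangle ARC: cos(∠ARC) = ((9·√2)² + 9² − 9²) / (2·9·√2·9) = 162/229.1 = 0.7071, so ∠ARC = 45°.

Therefore, the measure of angle ∠ARC = 45°.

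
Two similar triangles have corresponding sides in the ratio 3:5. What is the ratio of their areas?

Area scales with the square of linear dimensions. If every length is multiplied by 3/5, then the area is multiplied by (3/5)^2 = 9/25.
The area ratio is 9:25.

9:25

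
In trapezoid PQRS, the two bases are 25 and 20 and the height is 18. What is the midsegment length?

midsegment = (25 + 20) / 2 = 45 / 2 = 45/2

45/2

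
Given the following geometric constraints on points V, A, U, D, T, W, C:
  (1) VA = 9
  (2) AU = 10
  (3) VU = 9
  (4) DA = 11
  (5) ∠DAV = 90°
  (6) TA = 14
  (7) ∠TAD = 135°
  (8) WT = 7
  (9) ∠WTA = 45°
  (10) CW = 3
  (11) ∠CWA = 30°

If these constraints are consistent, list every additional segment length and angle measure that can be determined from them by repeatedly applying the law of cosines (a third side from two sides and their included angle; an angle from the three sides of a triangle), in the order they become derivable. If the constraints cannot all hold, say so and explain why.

The constraints are consistent. Derivable facts, in order:
After 1 step:
- AW ≈ 10.32
- DT ≈ 23.13
- VD ≈ 14.21
- ∠AUV = 56.25°
- ∠AVU = 67.5°
- ∠UAV = 56.25°
After 2 steps:
- AC ≈ 7.86
- ∠ADT = 25.35°
- ∠ADV = 39.29°
- ∠ATD = 19.65°
- ∠AVD = 50.71°
- ∠AWT = 106.32°
- ∠TAW = 28.68°
After 3 steps:
- ∠ACW = 139°
- ∠CAW = 11°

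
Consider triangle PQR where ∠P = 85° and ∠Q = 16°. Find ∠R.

By the triangle angle sum property, the three interior angles of any triangle add up to 180°.
We know angle P = 85° and angle Q = 16°, so their sum is 101°.
Therefore angle R = 180° - 101° = 79°.

79 degrees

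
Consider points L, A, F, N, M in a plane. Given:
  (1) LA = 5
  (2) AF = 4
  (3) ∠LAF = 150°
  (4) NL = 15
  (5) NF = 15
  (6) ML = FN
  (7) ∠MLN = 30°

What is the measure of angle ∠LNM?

From the given relations: ML = FN = 15.
Step 1: By the law of cosines on triangle NLM: NM² = 15² + 15² − 2·15·15·cos(30°) = 60.29, so NM ≈ 7.76.
Step 2: By the inverse law of cosines on triangle LNM: cos(∠LNM) = (15² + 7.76² − 15²) / (2·15·7.76) = 60.29/232.94 = 0.2588, so ∠LNM = 75°.

Therefore, the measure of angle ∠LNM = 75°.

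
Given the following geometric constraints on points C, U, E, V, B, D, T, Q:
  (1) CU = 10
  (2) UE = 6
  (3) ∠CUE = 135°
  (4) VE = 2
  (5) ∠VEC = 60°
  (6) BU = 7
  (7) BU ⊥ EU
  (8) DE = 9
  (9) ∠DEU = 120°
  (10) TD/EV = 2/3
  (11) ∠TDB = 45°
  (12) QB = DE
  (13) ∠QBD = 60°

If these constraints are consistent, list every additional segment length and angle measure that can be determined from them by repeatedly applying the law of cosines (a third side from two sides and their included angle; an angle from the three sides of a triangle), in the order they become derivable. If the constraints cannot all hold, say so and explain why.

The constraints are consistent. Derivable facts, in order:
After 1 step:
- CE ≈ 14.86
- EB = √85
- UD = 3·√19
After 2 steps:
- CV ≈ 13.97
- ∠BEU = 49.4°
- ∠CEU = 28.41°
- ∠DUE = 36.59°
- ∠EBU = 40.6°
- ∠ECU = 16.59°
- ∠EDU = 23.41°
After 3 steps:
- ∠CVE = 112.88°
- ∠ECV = 7.12°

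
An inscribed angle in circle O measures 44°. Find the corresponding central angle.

Central angle = 2 × 44° = 88° (inscribed angle theorem).

88°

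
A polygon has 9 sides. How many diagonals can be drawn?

Total line segments between 9 vertices = C(9,2) = 36.
Subtract the 9 sides: 36 - 9 = 27 diagonals.

27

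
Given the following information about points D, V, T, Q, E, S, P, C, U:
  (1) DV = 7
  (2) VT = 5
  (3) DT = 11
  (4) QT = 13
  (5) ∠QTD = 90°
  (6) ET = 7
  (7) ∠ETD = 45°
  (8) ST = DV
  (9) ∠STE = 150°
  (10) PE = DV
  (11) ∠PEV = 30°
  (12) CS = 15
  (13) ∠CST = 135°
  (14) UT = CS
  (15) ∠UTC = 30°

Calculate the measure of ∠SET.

From the given relations: ST = DV = 7.
Step 1: By the law of cosines on triangle ETS: ES² = 7² + 7² − 2·7·7·cos(150°) = 182.87, so ES ≈ 13.52.
Step 2: By the inverse law of cosines on triangle SET: cos(∠SET) = (13.52² + 7² − 7²) / (2·13.52·7) = 182.87/189.32 = 0.9659, so ∠SET = 15°.

Therefore, the measure of angle ∠SET = 15°.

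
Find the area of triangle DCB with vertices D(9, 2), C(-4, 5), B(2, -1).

Using the Shoelace formula for a triangle:
Area = (1/2)|x0(y1 - y2) + x1(y2 - y0) + x2(y0 - y1)|
Area = (1/2)|9(5 - -1) + -4(-1 - 2) + 2(2 - 5)|
Area = (1/2)|54 + 12 + -6|
Area = (1/2)|60|
Area = (1/2)(60)
Area = 30

30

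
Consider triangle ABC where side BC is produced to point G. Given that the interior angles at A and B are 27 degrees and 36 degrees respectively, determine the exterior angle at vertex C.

By the exterior angle theorem, an exterior angle of a triangle equals the sum of the two remote interior angles.
Exterior angle = angle A + angle B
Exterior angle = 27 + 36 = 63 degrees

63 degrees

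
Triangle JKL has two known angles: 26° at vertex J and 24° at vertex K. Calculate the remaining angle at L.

By the triangle angle sum property, the three interior angles of any triangle add up to 180°.
We know angle J = 26° and angle K = 24°, so their sum is 50°.
Therefore angle L = 180° - 50° = 130°.

130 degrees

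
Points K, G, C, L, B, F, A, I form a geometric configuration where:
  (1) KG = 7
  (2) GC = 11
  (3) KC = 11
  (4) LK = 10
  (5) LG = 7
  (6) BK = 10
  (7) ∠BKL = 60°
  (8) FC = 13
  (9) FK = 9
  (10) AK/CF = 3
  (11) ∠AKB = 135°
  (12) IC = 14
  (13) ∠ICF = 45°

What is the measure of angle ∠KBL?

Step 1: By the law of cosines on triangle BKL: BL² = 10² + 10² − 2·10·10·cos(60°) = 100, so BL = 10.
Step 2: By the inverse law of cosines on triangle KBL: cos(∠KBL) = (10² + 10² − 10²) / (2·10·10) = 100/200 = 0.5, so ∠KBL = 60°.

Therefore, the measure of angle ∠KBL = 60°.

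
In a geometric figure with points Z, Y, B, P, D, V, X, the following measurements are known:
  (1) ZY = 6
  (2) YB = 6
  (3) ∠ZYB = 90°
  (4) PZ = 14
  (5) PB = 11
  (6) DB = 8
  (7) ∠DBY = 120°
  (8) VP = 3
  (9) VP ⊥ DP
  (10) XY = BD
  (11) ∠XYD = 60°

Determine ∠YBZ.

Step 1: By the law of cosines on triangle BYZ: BZ² = 6² + 6² − 2·6·6·cos(90°) = 72, so BZ = 6·√2.
Step 2: By the inverse law of cosines on triangle YBZ: cos(∠YBZ) = (6² + (6·√2)² − 6²) / (2·6·6·√2) = 72/101.82 = 0.7071, so ∠YBZ = 45°.

Therefore, the measure of angle ∠YBZ = 45°.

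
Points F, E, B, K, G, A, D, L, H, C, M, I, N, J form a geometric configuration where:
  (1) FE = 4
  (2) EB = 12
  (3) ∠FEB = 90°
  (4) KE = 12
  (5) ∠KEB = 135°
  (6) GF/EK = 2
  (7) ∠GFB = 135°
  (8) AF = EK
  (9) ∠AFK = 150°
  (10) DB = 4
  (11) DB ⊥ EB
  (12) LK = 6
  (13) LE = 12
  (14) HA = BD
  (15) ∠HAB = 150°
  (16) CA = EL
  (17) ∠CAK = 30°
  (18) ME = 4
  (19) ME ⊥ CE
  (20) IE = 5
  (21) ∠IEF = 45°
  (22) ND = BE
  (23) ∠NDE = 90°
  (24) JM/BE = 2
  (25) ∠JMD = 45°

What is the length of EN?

From the given relations: ND = BE = 12.
Step 1: By the law of cosines on triangle EBD: ED² = 12² + 4² − 2·12·4·cos(90°) = 160, so ED = 4·√10.
Step 2: By the law of cosines on triangle EDN: EN² = (4·√10)² + 12² − 2·4·√10·12·cos(90°) = 304, so EN = 4·√19.

Therefore, the length of EN = 4·√19.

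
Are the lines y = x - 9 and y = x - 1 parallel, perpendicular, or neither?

Slope of line 1: m1 = 1
Slope of line 2: m2 = 1
m1 = m2, so the lines are parallel.

Parallel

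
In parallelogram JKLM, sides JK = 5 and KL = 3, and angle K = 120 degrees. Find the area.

Area = a * b * sin(theta)
Area = 5 * 3 * sin(120 degrees)
Area = 15 * sqrt(3)/2
Area = 15*sqrt(3)/2

15*sqrt(3)/2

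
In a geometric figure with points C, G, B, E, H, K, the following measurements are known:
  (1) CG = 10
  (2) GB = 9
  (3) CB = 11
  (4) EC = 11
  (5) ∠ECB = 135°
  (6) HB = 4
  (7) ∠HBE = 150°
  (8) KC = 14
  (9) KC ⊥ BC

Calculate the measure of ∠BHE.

Step 1: By the law of cosines on triangle BCE: BE² = 11² + 11² − 2·11·11·cos(135°) = 413.12, so BE ≈ 20.33.
Step 2: By the law of cosines on triangle HBE: HE² = 4² + 20.33² − 2·4·20.33·cos(150°) = 569.94, so HE ≈ 23.87.
Step 3: By the inverse law of cosines on triangle BHE: cos(∠BHE) = (4² + 23.87² − 20.33²) / (2·4·23.87) = 172.82/190.99 = 0.9049, so ∠BHE = 25.19°.

Therefore, the measure of angle ∠BHE = 25.19°.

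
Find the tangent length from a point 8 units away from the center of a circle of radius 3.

tangent = √(d² - r²) = √(8² - 3²) = √(64 - 9) = √55 = sqrt(55)

sqrt(55)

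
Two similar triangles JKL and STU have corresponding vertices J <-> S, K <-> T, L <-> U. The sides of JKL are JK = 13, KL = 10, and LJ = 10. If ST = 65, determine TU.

Similar triangles have proportional sides. Setting up the proportion:
ST / JK = TU / KL
65 / 13 = TU / 10
TU = 10 * 65 / 13 = 50.

50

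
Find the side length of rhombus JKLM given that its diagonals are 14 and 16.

Half-diagonals are 7 and 8. side = sqrt(7^2 + 8^2) = sqrt(113)

sqrt(113)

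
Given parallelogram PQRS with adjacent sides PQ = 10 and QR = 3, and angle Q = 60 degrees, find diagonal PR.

Law of cosines: d^2 = 10^2 + 3^2 - 2(10)(3)cos(60°) = 79, so d = sqrt(79).

sqrt(79)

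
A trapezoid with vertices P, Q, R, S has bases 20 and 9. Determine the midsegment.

The midsegment of a trapezoid = (base1 + base2) / 2
midsegment = (20 + 9) / 2
midsegment = 29 / 2
midsegment = 29/2

29/2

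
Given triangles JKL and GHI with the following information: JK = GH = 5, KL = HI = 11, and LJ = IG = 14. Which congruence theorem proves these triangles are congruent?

The given information provides:
JK = GH = 5, KL = HI = 11, and LJ = IG = 14
This matches the SSS congruence theorem.
All three pairs of corresponding sides are equal (Side-Side-Side).

SSS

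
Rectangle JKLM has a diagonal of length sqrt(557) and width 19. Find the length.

Using the Pythagorean theorem: d^2 = a^2 + b^2
b^2 = d^2 - a^2
b^2 = 557 - 361
b^2 = 196
b = sqrt(196) = 14

14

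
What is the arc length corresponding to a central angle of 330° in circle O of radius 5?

Arc length = 2π(5)(11/12) = 55*pi/6

55*pi/6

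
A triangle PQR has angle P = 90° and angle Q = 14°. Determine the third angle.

By the triangle angle sum property, the three interior angles of any triangle add up to 180°.
We know angle P = 90° and angle Q = 14°, so their sum is 104°.
Therefore angle R = 180° - 104° = 76°.

76 degrees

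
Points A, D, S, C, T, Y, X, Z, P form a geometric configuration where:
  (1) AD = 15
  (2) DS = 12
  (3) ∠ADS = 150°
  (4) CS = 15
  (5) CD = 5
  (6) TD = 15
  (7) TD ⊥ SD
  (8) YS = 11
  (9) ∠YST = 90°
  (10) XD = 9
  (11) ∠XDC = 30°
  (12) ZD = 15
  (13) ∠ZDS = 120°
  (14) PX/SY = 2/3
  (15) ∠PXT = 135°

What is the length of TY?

Step 1: By the law of cosines on triangle SDT: ST² = 12² + 15² − 2·12·15·cos(90°) = 369, so ST = 3·√41.
Step 2: By the law of cosines on triangle TSY: TY² = (3·√41)² + 11² − 2·3·√41·11·cos(90°) = 490, so TY = 7·√10.

Therefore, the length of TY = 7·√10.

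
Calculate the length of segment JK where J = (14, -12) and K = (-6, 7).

The horizontal distance is |-6 - 14| = 20 and the vertical distance is |7 - -12| = 19.
By the Pythagorean theorem, d = sqrt(20^2 + 19^2) = sqrt(761).

sqrt(761)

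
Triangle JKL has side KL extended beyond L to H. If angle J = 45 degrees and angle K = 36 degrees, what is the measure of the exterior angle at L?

The interior angle at L is 180 - 45 - 36 = 99 degrees.
The exterior angle and interior angle at L are supplementary:
Exterior angle = 180 - 99 = 81 degrees.

81 degrees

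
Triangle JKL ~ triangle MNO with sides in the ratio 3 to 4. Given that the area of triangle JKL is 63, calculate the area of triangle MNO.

Area ratio = (3/4)^2 = 9/16. Area of MNO = 63 * 16/9 = 112.

112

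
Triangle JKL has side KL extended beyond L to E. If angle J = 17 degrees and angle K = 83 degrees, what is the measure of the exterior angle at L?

The interior angle at L is 180 - 17 - 83 = 80 degrees.
The exterior angle and interior angle at L are supplementary:
Exterior angle = 180 - 80 = 100 degrees.

100 degrees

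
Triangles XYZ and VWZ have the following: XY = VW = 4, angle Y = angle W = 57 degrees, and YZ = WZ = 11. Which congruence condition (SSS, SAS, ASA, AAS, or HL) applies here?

The given information matches SAS: Two pairs of corresponding sides and the included angle are equal (Side-Angle-Side).

SAS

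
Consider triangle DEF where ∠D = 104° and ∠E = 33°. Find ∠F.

By the triangle angle sum property, the three interior angles of any triangle add up to 180°.
We know angle D = 104° and angle E = 33°, so their sum is 137°.
Therefore angle F = 180° - 137° = 43°.

43 degrees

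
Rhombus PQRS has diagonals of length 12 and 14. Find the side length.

In a rhombus, the diagonals bisect each other perpendicularly, creating four congruent right triangles.
Each triangle has legs 6 (half of 12) and 7 (half of 14).
The hypotenuse of each right triangle is a side of the rhombus:
side = sqrt(6^2 + 7^2) = sqrt(85)

sqrt(85)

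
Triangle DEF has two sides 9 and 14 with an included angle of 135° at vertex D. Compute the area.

When two sides and the included angle are known, the area formula is (1/2)ab sin(C).
The height from one side to the opposite vertex is 14 sin(135°) = 7*sqrt(2).
Area = (1/2) * 9 * 7*sqrt(2) = 63*sqrt(2)/2.

63*sqrt(2)/2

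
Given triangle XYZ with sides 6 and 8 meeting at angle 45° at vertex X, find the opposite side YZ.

By the law of cosines: YZ^2 = XY^2 + XZ^2 - 2*XY*XZ*cos(X)
YZ^2 = 6^2 + 8^2 - 2*6*8*cos(45°)
YZ^2 = 36 + 64 - 96*(sqrt(2)/2)
YZ^2 = 100 - 48*sqrt(2)
YZ = 2*sqrt(25 - 12*sqrt(2))

2*sqrt(25 - 12*sqrt(2))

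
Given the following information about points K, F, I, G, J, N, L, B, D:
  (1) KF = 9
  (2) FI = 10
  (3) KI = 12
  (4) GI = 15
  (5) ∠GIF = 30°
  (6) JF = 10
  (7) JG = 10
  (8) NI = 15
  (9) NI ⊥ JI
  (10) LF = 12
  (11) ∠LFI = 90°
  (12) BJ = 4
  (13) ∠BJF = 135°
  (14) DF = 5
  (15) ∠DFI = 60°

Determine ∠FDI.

Step 1: By the law of cosines on triangle DFI: DI² = 5² + 10² − 2·5·10·cos(60°) = 75, so DI = 5·√3.
Step 2: By the inverse law of cosines on triangle FDI: cos(∠FDI) = (5² + (5·√3)² − 10²) / (2·5·5·√3) = 0/86.6 = 0, so ∠FDI = 90°.

Therefore, the measure of angle ∠FDI = 90°.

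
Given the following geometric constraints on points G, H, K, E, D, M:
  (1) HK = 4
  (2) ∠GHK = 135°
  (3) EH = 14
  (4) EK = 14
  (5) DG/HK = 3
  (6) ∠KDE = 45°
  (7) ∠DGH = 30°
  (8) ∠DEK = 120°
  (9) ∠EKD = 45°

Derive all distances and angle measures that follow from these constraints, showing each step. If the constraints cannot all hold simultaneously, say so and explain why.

These constraints are not satisfiable: (6), (8) and (9) are the three interior angles of triangle KDE, which must sum to 180°, but 45° + 120° + 45° = 210°. No planar figure meets all of them, so nothing further can be derived.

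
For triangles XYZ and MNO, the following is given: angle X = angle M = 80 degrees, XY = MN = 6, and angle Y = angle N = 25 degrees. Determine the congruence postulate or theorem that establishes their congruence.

Consider the given information: angle X = angle M = 80 degrees, XY = MN = 6, and angle Y = angle N = 25 degrees
This is not SSS or HL: SSS requires all three pairs of sides, but we don't have that. HL only applies to right triangles with matching hypotenuse and leg.
The correct criterion is ASA. Two pairs of corresponding angles and the included side are equal (Angle-Side-Angle).

ASA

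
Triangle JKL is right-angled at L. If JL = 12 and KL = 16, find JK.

JK = sqrt(12^2 + 16^2) = sqrt(400) = 20

20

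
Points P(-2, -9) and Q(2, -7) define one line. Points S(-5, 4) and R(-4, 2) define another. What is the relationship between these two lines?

Slope of line 1: m1 = (-7 - -9)/(2 - -2) = 2/4 = 1/2
Slope of line 2: m2 = (2 - 4)/(-4 - -5) = -2/1 = -2
m1 * m2 = -1, so perpendicular.

Perpendicular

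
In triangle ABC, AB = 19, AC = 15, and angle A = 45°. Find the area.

When two sides and the included angle are known, the area formula is (1/2)ab sin(C).
The height from one side to the opposite vertex is 15 sin(45°) = 15*sqrt(2)/2.
Area = (1/2) * 19 * 15*sqrt(2)/2 = 285*sqrt(2)/4.

285*sqrt(2)/4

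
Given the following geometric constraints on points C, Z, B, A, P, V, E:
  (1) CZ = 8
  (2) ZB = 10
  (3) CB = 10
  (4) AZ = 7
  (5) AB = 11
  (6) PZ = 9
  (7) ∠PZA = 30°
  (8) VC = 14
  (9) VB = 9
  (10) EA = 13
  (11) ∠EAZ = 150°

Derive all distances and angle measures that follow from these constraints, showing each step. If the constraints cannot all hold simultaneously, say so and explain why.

The constraints are consistent.

Step 1: From ZA = 7, AE = 13, and ∠ZAE = 150°, by the law of cosines:
  ZE² = ZA² + AE² - 2·ZA·AE·cos(150°) = 49 + 169 + 157.6 = 375.6
  ZE ≈ 19.38

Step 2: From AZ = 7, ZP = 9, and ∠AZP = 30°, by the law of cosines:
  AP² = AZ² + ZP² - 2·AZ·ZP·cos(30°) = 49 + 81 - 109.1 = 20.88
  AP ≈ 4.57

Step 3: From CB = 10, CV = 14, BV = 9, by the inverse law of cosines:
  cos(∠BCV) = (CB² + CV² - BV²) / (2·CB·CV)
  ∠BCV = 39.84°

Step 4: From CB = 10, CZ = 8, BZ = 10, by the inverse law of cosines:
  cos(∠BCZ) = (CB² + CZ² - BZ²) / (2·CB·CZ)
  ∠BCZ = 66.42°

Step 5: From ZA = 7, ZB = 10, AB = 11, by the inverse law of cosines:
  cos(∠AZB) = (ZA² + ZB² - AB²) / (2·ZA·ZB)
  ∠AZB = 78.46°

Step 6: From ZB = 10, ZC = 8, BC = 10, by the inverse law of cosines:
  cos(∠BZC) = (ZB² + ZC² - BC²) / (2·ZB·ZC)
  ∠BZC = 66.42°

Step 7: From BA = 11, BZ = 10, AZ = 7, by the inverse law of cosines:
  cos(∠ABZ) = (BA² + BZ² - AZ²) / (2·BA·BZ)
  ∠ABZ = 38.57°

Step 8: From BC = 10, BV = 9, CV = 14, by the inverse law of cosines:
  cos(∠CBV) = (BC² + BV² - CV²) / (2·BC·BV)
  ∠CBV = 94.78°

Step 9: From BC = 10, BZ = 10, CZ = 8, by the inverse law of cosines:
  cos(∠CBZ) = (BC² + BZ² - CZ²) / (2·BC·BZ)
  ∠CBZ = 47.16°

Step 10: From AB = 11, AZ = 7, BZ = 10, by the inverse law of cosines:
  cos(∠BAZ) = (AB² + AZ² - BZ²) / (2·AB·AZ)
  ∠BAZ = 62.96°

Step 11: From VB = 9, VC = 14, BC = 10, by the inverse law of cosines:
  cos(∠BVC) = (VB² + VC² - BC²) / (2·VB·VC)
  ∠BVC = 45.38°

Step 12: From ZA = 7, ZE = 19.38, AE = 13, by the inverse law of cosines:
  cos(∠AZE) = (ZA² + ZE² - AE²) / (2·ZA·ZE)
  ∠AZE = 19.6°

Step 13: From AP = 4.57, AZ = 7, PZ = 9, by the inverse law of cosines:
  cos(∠PAZ) = (AP² + AZ² - PZ²) / (2·AP·AZ)
  ∠PAZ = 100.01°

Step 14: From PA = 4.57, PZ = 9, AZ = 7, by the inverse law of cosines:
  cos(∠APZ) = (PA² + PZ² - AZ²) / (2·PA·PZ)
  ∠APZ = 49.99°

Step 15: From EA = 13, EZ = 19.38, AZ = 7, by the inverse law of cosines:
  cos(∠AEZ) = (EA² + EZ² - AZ²) / (2·EA·EZ)
  ∠AEZ = 10.4°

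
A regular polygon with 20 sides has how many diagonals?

The number of diagonals in an n-gon is n(n - 3)/2.
For n = 20: 20(20 - 3)/2 = 20 × 17 / 2 = 170.

170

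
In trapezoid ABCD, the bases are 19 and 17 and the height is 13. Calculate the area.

Area = (19 + 17) * 13 / 2 = 468 / 2 = 234

234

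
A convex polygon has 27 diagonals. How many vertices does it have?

Using d = n(n - 3)/2, we solve 27 = n(n - 3)/2.
So n(n - 3) = 54.
Testing n = 9: 9 * 6 = 54 = 54. Correct.
The polygon has 9 sides.

9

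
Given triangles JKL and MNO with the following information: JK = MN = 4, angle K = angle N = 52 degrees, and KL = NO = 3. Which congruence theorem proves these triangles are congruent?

Consider the given information: JK = MN = 4, angle K = angle N = 52 degrees, and KL = NO = 3
This is not SSS or AAS: SSS requires all three pairs of sides, but we don't have that. AAS requires two angles and a non-included side.
The correct criterion is SAS. Two pairs of corresponding sides and the included angle are equal (Side-Angle-Side).

SAS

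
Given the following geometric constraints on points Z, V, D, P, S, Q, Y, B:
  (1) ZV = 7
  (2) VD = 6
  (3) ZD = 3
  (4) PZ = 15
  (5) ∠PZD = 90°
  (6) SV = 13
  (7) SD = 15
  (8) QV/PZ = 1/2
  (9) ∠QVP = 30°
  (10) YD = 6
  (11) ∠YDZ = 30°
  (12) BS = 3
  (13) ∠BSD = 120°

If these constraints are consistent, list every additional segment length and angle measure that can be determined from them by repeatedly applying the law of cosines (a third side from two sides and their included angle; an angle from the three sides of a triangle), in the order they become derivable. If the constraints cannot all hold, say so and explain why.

The constraints are consistent. Derivable facts, in order:
After 1 step:
- DB = 3·√31
- DP = 3·√26
- ZY ≈ 3.72
- ∠DSV = 23.37°
- ∠DVS = 97.37°
- ∠DVZ = 25.21°
- ∠DZV = 58.41°
- ∠SDV = 59.26°
- ∠VDZ = 96.38°
After 2 steps:
- ∠BDS = 8.95°
- ∠DBS = 51.05°
- ∠DPZ = 11.31°
- ∠DYZ = 23.79°
- ∠DZY = 126.21°
- ∠PDZ = 78.69°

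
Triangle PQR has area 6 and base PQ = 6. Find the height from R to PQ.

height = 2 * 6 / 6 = 2

2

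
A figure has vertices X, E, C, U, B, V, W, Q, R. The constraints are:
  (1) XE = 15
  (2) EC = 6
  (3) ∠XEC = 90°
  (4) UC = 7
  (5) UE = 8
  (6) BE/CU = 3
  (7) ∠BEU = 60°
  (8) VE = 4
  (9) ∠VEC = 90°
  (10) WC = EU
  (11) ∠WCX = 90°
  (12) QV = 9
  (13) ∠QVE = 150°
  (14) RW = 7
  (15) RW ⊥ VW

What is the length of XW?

From the given relations: WC = EU = 8.
Step 1: By the law of cosines on triangle CEX: CX² = 6² + 15² − 2·6·15·cos(90°) = 261, so CX = 3·√29.
Step 2: By the law of cosines on triangle XCW: XW² = (3·√29)² + 8² − 2·3·√29·8·cos(90°) = 325, so XW = 5·√13.

Therefore, the length of XW = 5·√13.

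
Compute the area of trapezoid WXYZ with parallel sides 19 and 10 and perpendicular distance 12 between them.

Area = (19 + 10) * 12 / 2 = 348 / 2 = 174

174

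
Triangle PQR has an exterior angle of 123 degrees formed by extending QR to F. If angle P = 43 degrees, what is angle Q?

angle Q = 123 - 43 = 80 degrees (exterior angle theorem).

80 degrees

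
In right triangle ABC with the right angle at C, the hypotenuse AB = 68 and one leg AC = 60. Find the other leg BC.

Rearranging the Pythagorean theorem to solve for the unknown leg:
leg^2 = hypotenuse^2 - known_leg^2 = 4624 - 3600 = 1024
leg = sqrt(1024) = 32.

32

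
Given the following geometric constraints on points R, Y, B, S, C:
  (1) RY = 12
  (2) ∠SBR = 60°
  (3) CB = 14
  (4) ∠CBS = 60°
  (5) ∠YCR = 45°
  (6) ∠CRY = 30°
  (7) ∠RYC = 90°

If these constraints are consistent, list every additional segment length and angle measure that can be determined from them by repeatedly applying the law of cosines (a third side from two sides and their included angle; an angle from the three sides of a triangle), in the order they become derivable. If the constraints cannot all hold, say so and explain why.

These constraints are not satisfiable: (5), (6) and (7) are the three interior angles of triangle YCR, which must sum to 180°, but 45° + 30° + 90° = 165°. No planar figure meets all of them, so nothing further can be derived.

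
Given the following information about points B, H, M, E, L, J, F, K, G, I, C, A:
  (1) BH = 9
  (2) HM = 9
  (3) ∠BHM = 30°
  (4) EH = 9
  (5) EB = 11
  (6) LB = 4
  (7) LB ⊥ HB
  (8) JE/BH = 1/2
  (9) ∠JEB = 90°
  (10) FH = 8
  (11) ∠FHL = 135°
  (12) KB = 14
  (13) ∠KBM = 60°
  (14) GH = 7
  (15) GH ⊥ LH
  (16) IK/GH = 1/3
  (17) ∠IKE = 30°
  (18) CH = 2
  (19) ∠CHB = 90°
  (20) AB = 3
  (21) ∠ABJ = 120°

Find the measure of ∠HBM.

Step 1: By the law of cosines on triangle BHM: BM² = 9² + 9² − 2·9·9·cos(30°) = 21.7, so BM ≈ 4.66.
Step 2: By the inverse law of cosines on triangle HBM: cos(∠HBM) = (9² + 4.66² − 9²) / (2·9·4.66) = 21.7/83.86 = 0.2588, so ∠HBM = 75°.

Therefore, the measure of angle ∠HBM = 75°.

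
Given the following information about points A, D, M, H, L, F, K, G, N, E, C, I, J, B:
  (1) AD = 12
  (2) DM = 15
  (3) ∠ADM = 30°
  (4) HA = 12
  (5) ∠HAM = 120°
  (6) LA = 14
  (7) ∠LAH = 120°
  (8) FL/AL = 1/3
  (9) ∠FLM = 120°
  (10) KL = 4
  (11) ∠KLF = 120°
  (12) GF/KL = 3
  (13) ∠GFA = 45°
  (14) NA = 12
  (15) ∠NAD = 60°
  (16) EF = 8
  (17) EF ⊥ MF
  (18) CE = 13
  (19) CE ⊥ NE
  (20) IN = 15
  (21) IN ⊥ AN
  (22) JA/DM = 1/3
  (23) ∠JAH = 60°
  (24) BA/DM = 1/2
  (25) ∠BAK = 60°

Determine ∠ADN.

Step 1: By the law of cosines on triangle DAN: DN² = 12² + 12² − 2·12·12·cos(60°) = 144, so DN = 12.
Step 2: By the inverse law of cosines on triangle ADN: cos(∠ADN) = (12² + 12² − 12²) / (2·12·12) = 144/288 = 0.5, so ∠ADN = 60°.

Therefore, the measure of angle ∠ADN = 60°.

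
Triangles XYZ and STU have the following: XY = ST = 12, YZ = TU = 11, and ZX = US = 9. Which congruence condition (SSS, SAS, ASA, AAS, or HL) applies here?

The given information provides:
XY = ST = 12, YZ = TU = 11, and ZX = US = 9
This matches the SSS congruence theorem.
All three pairs of corresponding sides are equal (Side-Side-Side).

SSS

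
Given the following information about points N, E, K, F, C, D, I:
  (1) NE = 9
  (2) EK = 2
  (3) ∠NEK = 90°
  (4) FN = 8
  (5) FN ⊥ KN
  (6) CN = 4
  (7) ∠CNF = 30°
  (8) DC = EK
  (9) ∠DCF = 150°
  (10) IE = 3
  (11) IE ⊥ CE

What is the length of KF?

Step 1: By the law of cosines on triangle NEK: NK² = 9² + 2² − 2·9·2·cos(90°) = 85, so NK = √85.
Step 2: By the law of cosines on triangle KNF: KF² = √85² + 8² − 2·√85·8·cos(90°) = 149, so KF = √149.

Therefore, the length of KF = √149.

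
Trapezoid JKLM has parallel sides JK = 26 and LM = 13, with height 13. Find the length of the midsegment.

The midsegment of a trapezoid = (base1 + base2) / 2
midsegment = (26 + 13) / 2
midsegment = 39 / 2
midsegment = 39/2

39/2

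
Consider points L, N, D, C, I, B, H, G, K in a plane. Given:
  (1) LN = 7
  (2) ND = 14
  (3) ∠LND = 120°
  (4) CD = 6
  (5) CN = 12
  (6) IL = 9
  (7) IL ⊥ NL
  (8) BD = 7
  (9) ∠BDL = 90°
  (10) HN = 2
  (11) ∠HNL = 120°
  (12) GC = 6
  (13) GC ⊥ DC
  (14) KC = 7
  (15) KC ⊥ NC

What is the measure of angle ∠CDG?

Step 1: By the law of cosines on triangle DCG: DG² = 6² + 6² − 2·6·6·cos(90°) = 72, so DG = 6·√2.
Step 2: By the inverse law of cosines on triangle CDG: cos(∠CDG) = (6² + (6·√2)² − 6²) / (2·6·6·√2) = 72/101.82 = 0.7071, so ∠CDG = 45°.

Therefore, the measure of angle ∠CDG = 45°.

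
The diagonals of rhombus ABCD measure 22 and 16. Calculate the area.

Area of a rhombus = (d1 * d2) / 2
Area = (22 * 16) / 2
Area = 352 / 2
Area = 176

176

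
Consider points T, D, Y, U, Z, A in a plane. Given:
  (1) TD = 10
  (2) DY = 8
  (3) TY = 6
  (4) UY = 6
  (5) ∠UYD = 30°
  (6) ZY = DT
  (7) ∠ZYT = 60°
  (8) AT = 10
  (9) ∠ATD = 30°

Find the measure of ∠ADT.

Step 1: By the law of cosines on triangle DTA: DA² = 10² + 10² − 2·10·10·cos(30°) = 26.79, so DA ≈ 5.18.
Step 2: By the inverse law of cosines on triangle ADT: cos(∠ADT) = (5.18² + 10² − 10²) / (2·5.18·10) = 26.79/103.53 = 0.2588, so ∠ADT = 75°.

Therefore, the measure of angle ∠ADT = 75°.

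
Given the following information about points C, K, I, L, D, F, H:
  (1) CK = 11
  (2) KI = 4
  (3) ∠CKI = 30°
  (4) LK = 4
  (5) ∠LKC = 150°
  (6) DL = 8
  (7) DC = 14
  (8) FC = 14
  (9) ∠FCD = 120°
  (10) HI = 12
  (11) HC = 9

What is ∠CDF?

Step 1: By the law of cosines on triangle DCF: DF² = 14² + 14² − 2·14·14·cos(120°) = 588, so DF = 14·√3.
Step 2: By the inverse law of cosines on triangle CDF: cos(∠CDF) = (14² + (14·√3)² − 14²) / (2·14·14·√3) = 588/678.96 = 0.866, so ∠CDF = 30°.

Therefore, the measure of angle ∠CDF = 30°.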